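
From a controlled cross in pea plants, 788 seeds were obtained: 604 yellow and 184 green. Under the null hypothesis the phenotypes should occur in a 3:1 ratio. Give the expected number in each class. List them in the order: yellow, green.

Expected counts for N = 788 under a 3:1 ratio (total parts = 4):
  yellow: 788 × 3/4 = 591
  green: 788 × 1/4 = 197

591, 197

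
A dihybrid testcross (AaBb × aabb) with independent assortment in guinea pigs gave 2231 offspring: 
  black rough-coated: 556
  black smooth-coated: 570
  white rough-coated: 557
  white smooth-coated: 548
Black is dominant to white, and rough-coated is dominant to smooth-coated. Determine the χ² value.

0.446

A dihybrid testcross with independent assortment gives a 1:1:1:1 ratio.
Total ratio parts = 4. Expected numbers out of 2231:
  black rough-coated: 2231 × 1/4 = 557.75
  black smooth-coated: 2231 × 1/4 = 557.75
  white rough-coated: 2231 × 1/4 = 557.75
  white smooth-coated: 2231 × 1/4 = 557.75
χ² = Σ (O − E)² / E
  black rough-coated: (556 − 557.75)² / 557.75 = 0.0055
  black smooth-coated: (570 − 557.75)² / 557.75 = 0.2690
  white rough-coated: (557 − 557.75)² / 557.75 = 0.0010
  white smooth-coated: (548 − 557.75)² / 557.75 = 0.1704
χ² = 0.0055 + 0.2690 + 0.0010 + 0.1704 = 0.4459 ≈ 0.446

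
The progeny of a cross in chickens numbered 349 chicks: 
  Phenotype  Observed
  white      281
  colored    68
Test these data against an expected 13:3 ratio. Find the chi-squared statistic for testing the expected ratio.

0.124

Under the 13:3 hypothesis (Σ ratio = 16, N = 349):
  white: 349 × 13/16 = 283.5625
  colored: 349 × 3/16 = 65.4375
χ² = Σ (O − E)² / E
  white: (281 − 283.5625)² / 283.5625 = 0.0232
  colored: (68 − 65.4375)² / 65.4375 = 0.1003
χ² = 0.0232 + 0.1003 = 0.1235 ≈ 0.124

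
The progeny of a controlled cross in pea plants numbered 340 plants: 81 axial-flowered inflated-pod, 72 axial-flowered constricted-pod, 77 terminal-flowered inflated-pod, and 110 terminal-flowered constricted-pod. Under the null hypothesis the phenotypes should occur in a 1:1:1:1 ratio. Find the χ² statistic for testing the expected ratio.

10.282

Expected counts for N = 340 under a 1:1:1:1 ratio (total parts = 4):
  axial-flowered inflated-pod: 340 × 1/4 = 85
  axial-flowered constricted-pod: 340 × 1/4 = 85
  terminal-flowered inflated-pod: 340 × 1/4 = 85
  terminal-flowered constricted-pod: 340 × 1/4 = 85
χ² = Σ (O − E)² / E
  axial-flowered inflated-pod: (81 − 85)² / 85 = 0.1882
  axial-flowered constricted-pod: (72 − 85)² / 85 = 1.9882
  terminal-flowered inflated-pod: (77 − 85)² / 85 = 0.7529
  terminal-flowered constricted-pod: (110 − 85)² / 85 = 7.3529
χ² = 0.1882 + 1.9882 + 0.7529 + 7.3529 = 10.2822 ≈ 10.282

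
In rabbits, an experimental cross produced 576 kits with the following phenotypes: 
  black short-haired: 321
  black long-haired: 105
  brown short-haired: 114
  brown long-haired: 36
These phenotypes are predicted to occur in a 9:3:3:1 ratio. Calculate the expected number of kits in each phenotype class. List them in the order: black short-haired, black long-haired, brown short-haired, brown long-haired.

324, 108, 108, 36

Total ratio parts = 16. Expected numbers out of 576:
  black short-haired: 576 × 9/16 = 324
  black long-haired: 576 × 3/16 = 108
  brown short-haired: 576 × 3/16 = 108
  brown long-haired: 576 × 1/16 = 36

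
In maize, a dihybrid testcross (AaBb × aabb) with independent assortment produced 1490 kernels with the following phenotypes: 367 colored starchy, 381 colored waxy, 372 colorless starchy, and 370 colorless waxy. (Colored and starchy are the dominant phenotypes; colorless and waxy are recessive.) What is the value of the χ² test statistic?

0.293

A dihybrid testcross with independent assortment gives a 1:1:1:1 ratio.
Under the 1:1:1:1 hypothesis (Σ ratio = 4, N = 1490):
  colored starchy: 1490 × 1/4 = 372.5
  colored waxy: 1490 × 1/4 = 372.5
  colorless starchy: 1490 × 1/4 = 372.5
  colorless waxy: 1490 × 1/4 = 372.5
χ² = Σ (O − E)² / E
  colored starchy: (367 − 372.5)² / 372.5 = 0.0812
  colored waxy: (381 − 372.5)² / 372.5 = 0.1940
  colorless starchy: (372 − 372.5)² / 372.5 = 0.0007
  colorless waxy: (370 − 372.5)² / 372.5 = 0.0168
χ² = 0.0812 + 0.1940 + 0.0007 + 0.0168 = 0.2927 ≈ 0.293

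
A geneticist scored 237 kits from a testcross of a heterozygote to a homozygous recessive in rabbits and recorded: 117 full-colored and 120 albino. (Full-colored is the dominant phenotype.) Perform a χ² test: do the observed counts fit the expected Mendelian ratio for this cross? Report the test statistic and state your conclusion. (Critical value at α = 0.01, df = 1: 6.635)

A testcross of a heterozygote (Aa × aa) gives a 1:1 phenotypic ratio.
The 1:1 ratio has 2 parts, so with N = 237 the expected counts are:
  full-colored: 237 × 1/2 = 118.5
  albino: 237 × 1/2 = 118.5
χ² = Σ (O − E)² / E
  full-colored: (117 − 118.5)² / 118.5 = 0.0190
  albino: (120 − 118.5)² / 118.5 = 0.0190
χ² = 0.0190 + 0.0190 = 0.038
Degrees of freedom = 2 − 1 = 1; critical value at α = 0.01 is 6.635.
Since 0.038 < 6.635, we fail to reject the null hypothesis — the data are consistent with the 1:1 ratio.

0.038; consistent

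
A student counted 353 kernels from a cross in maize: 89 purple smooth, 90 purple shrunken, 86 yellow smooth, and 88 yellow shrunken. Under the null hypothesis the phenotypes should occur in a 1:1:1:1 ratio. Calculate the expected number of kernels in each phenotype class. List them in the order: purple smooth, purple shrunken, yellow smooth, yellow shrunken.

88.25, 88.25, 88.25, 88.25

Total ratio parts = 4. Expected numbers out of 353:
  purple smooth: 353 × 1/4 = 88.25
  purple shrunken: 353 × 1/4 = 88.25
  yellow smooth: 353 × 1/4 = 88.25
  yellow shrunken: 353 × 1/4 = 88.25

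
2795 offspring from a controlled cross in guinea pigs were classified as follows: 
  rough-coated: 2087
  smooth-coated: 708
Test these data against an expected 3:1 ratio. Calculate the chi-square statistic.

0.163

Expected counts for N = 2795 under a 3:1 ratio (total parts = 4):
  rough-coated: 2795 × 3/4 = 2096.25
  smooth-coated: 2795 × 1/4 = 698.75
χ² = Σ (O − E)² / E
  rough-coated: (2087 − 2096.25)² / 2096.25 = 0.0408
  smooth-coated: (708 − 698.75)² / 698.75 = 0.1225
χ² = 0.0408 + 0.1225 = 0.1633 ≈ 0.163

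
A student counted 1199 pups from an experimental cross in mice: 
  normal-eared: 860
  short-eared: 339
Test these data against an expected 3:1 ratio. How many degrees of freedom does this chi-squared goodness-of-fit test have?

1

A goodness-of-fit test with 2 phenotype classes has df = 2 − 1 = 1.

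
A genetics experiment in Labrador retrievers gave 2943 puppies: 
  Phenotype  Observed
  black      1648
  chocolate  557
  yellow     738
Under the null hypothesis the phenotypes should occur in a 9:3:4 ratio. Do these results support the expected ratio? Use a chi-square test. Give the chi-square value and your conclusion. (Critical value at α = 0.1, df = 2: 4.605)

0.089; consistent

Under the 9:3:4 hypothesis (Σ ratio = 16, N = 2943):
  black: 2943 × 9/16 = 1655.4375
  chocolate: 2943 × 3/16 = 551.8125
  yellow: 2943 × 4/16 = 735.75
χ² = Σ (O − E)² / E
  black: (1648 − 1655.4375)² / 1655.4375 = 0.0334
  chocolate: (557 − 551.8125)² / 551.8125 = 0.0488
  yellow: (738 − 735.75)² / 735.75 = 0.0069
χ² = 0.0334 + 0.0488 + 0.0069 = 0.0891 ≈ 0.089
Degrees of freedom = 3 − 1 = 2; critical value at α = 0.1 is 4.605.
Since 0.089 < 4.605, we fail to reject the null hypothesis — the data are consistent with the 9:3:4 ratio.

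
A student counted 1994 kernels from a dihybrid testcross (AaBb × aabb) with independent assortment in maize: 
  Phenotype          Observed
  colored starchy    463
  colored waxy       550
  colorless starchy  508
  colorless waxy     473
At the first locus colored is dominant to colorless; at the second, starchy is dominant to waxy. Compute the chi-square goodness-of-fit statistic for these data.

A dihybrid testcross with independent assortment gives a 1:1:1:1 ratio.
Expected counts for N = 1994 under a 1:1:1:1 ratio (total parts = 4):
  colored starchy: 1994 × 1/4 = 498.5
  colored waxy: 1994 × 1/4 = 498.5
  colorless starchy: 1994 × 1/4 = 498.5
  colorless waxy: 1994 × 1/4 = 498.5
χ² = Σ (O − E)² / E
  colored starchy: (463 − 498.5)² / 498.5 = 2.5281
  colored waxy: (550 − 498.5)² / 498.5 = 5.3205
  colorless starchy: (508 − 498.5)² / 498.5 = 0.1810
  colorless waxy: (473 − 498.5)² / 498.5 = 1.3044
χ² = 2.5281 + 5.3205 + 0.1810 + 1.3044 = 9.334

9.334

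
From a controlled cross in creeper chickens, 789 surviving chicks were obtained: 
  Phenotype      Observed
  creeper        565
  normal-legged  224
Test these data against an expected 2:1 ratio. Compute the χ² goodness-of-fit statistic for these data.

Under the 2:1 hypothesis (Σ ratio = 3, N = 789):
  creeper: 789 × 2/3 = 526
  normal-legged: 789 × 1/3 = 263
χ² = Σ (O − E)² / E
  creeper: (565 − 526)² / 526 = 2.8916
  normal-legged: (224 − 263)² / 263 = 5.7833
χ² = 2.8916 + 5.7833 = 8.6749 ≈ 8.675

8.675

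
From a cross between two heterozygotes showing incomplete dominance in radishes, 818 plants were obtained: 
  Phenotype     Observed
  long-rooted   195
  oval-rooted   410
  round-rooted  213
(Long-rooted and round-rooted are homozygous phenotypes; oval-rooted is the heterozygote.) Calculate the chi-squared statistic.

With incomplete dominance, a heterozygote × heterozygote cross gives a 1:2:1 phenotypic ratio.
Under the 1:2:1 hypothesis (Σ ratio = 4, N = 818):
  long-rooted: 818 × 1/4 = 204.5
  oval-rooted: 818 × 2/4 = 409
  round-rooted: 818 × 1/4 = 204.5
χ² = Σ (O − E)² / E
  long-rooted: (195 − 204.5)² / 204.5 = 0.4413
  oval-rooted: (410 − 409)² / 409 = 0.0024
  round-rooted: (213 − 204.5)² / 204.5 = 0.3533
χ² = 0.4413 + 0.0024 + 0.3533 = 0.797

0.797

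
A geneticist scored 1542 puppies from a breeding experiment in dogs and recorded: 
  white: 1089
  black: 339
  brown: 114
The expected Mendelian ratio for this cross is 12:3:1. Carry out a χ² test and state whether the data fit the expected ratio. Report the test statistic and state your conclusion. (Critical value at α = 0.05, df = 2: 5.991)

15.767; not consistent

Under the 12:3:1 hypothesis (Σ ratio = 16, N = 1542):
  white: 1542 × 12/16 = 1156.5
  black: 1542 × 3/16 = 289.125
  brown: 1542 × 1/16 = 96.375
χ² = Σ (O − E)² / E
  white: (1089 − 1156.5)² / 1156.5 = 3.9397
  black: (339 − 289.125)² / 289.125 = 8.6036
  brown: (114 − 96.375)² / 96.375 = 3.2232
χ² = 3.9397 + 8.6036 + 3.2232 = 15.7665 ≈ 15.767
Degrees of freedom = 3 − 1 = 2; critical value at α = 0.05 is 5.991.
Since 15.767 > 5.991, we reject the null hypothesis — the data do not fit the 12:3:1 ratio.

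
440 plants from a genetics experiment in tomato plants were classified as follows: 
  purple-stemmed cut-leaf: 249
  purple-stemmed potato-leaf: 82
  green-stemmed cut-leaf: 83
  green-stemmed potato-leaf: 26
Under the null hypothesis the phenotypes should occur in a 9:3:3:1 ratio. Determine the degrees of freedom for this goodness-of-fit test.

3

A goodness-of-fit test with 4 phenotype classes has df = 4 − 1 = 3.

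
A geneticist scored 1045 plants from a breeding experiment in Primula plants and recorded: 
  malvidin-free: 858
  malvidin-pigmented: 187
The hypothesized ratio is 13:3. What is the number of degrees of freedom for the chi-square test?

A goodness-of-fit test with 2 phenotype classes has df = 2 − 1 = 1.

1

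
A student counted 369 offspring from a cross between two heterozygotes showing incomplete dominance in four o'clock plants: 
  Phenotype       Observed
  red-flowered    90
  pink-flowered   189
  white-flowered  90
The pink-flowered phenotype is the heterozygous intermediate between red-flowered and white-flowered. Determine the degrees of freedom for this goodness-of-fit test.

2

With incomplete dominance, a heterozygote × heterozygote cross gives a 1:2:1 phenotypic ratio.
A goodness-of-fit test with 3 phenotype classes has df = 3 − 1 = 2.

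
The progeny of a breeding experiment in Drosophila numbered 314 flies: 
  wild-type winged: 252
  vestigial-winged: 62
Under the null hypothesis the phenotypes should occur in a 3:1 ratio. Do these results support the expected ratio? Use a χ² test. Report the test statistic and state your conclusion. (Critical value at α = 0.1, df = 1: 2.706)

4.624; not consistent

Total ratio parts = 4. Expected numbers out of 314:
  wild-type winged: 314 × 3/4 = 235.5
  vestigial-winged: 314 × 1/4 = 78.5
χ² = Σ (O − E)² / E
  wild-type winged: (252 − 235.5)² / 235.5 = 1.1561
  vestigial-winged: (62 − 78.5)² / 78.5 = 3.4682
χ² = 1.1561 + 3.4682 = 4.6243 ≈ 4.624
Degrees of freedom = 2 − 1 = 1; critical value at α = 0.1 is 2.706.
Since 4.624 > 2.706, we reject the null hypothesis — the data do not fit the 3:1 ratio.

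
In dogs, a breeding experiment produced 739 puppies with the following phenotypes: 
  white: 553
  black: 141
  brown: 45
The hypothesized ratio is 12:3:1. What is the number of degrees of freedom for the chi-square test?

2

A goodness-of-fit test with 3 phenotype classes has df = 3 − 1 = 2.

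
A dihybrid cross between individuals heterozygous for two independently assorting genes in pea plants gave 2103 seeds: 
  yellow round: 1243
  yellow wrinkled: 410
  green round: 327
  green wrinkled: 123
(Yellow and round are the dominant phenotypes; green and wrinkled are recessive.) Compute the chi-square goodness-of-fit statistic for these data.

15.706

A dihybrid F₂ with independent assortment and complete dominance at both loci gives a 9:3:3:1 phenotypic ratio.
The 9:3:3:1 ratio has 16 parts, so with N = 2103 the expected counts are:
  yellow round: 2103 × 9/16 = 1182.9375
  yellow wrinkled: 2103 × 3/16 = 394.3125
  green round: 2103 × 3/16 = 394.3125
  green wrinkled: 2103 × 1/16 = 131.4375
χ² = Σ (O − E)² / E
  yellow round: (1243 − 1182.9375)² / 1182.9375 = 3.0496
  yellow wrinkled: (410 − 394.3125)² / 394.3125 = 0.6241
  green round: (327 − 394.3125)² / 394.3125 = 11.4908
  green wrinkled: (123 − 131.4375)² / 131.4375 = 0.5416
χ² = 3.0496 + 0.6241 + 11.4908 + 0.5416 = 15.7061 ≈ 15.706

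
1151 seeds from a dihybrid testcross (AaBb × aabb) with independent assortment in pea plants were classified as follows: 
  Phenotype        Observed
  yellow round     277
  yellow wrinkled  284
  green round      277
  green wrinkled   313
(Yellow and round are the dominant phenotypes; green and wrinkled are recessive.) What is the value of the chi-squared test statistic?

A dihybrid testcross with independent assortment gives a 1:1:1:1 ratio.
Expected counts for N = 1151 under a 1:1:1:1 ratio (total parts = 4):
  yellow round: 1151 × 1/4 = 287.75
  yellow wrinkled: 1151 × 1/4 = 287.75
  green round: 1151 × 1/4 = 287.75
  green wrinkled: 1151 × 1/4 = 287.75
χ² = Σ (O − E)² / E
  yellow round: (277 − 287.75)² / 287.75 = 0.4016
  yellow wrinkled: (284 − 287.75)² / 287.75 = 0.0489
  green round: (277 − 287.75)² / 287.75 = 0.4016
  green wrinkled: (313 − 287.75)² / 287.75 = 2.2157
χ² = 0.4016 + 0.0489 + 0.4016 + 2.2157 = 3.0678 ≈ 3.068

3.068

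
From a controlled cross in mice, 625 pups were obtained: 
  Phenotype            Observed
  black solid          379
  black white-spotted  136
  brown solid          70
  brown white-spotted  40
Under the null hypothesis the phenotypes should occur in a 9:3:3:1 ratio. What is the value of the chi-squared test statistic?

24.185

Expected counts for N = 625 under a 9:3:3:1 ratio (total parts = 16):
  black solid: 625 × 9/16 = 351.5625
  black white-spotted: 625 × 3/16 = 117.1875
  brown solid: 625 × 3/16 = 117.1875
  brown white-spotted: 625 × 1/16 = 39.0625
χ² = Σ (O − E)² / E
  black solid: (379 − 351.5625)² / 351.5625 = 2.1413
  black white-spotted: (136 − 117.1875)² / 117.1875 = 3.0200
  brown solid: (70 − 117.1875)² / 117.1875 = 19.0008
  brown white-spotted: (40 − 39.0625)² / 39.0625 = 0.0225
χ² = 2.1413 + 3.0200 + 19.0008 + 0.0225 = 24.1846 ≈ 24.185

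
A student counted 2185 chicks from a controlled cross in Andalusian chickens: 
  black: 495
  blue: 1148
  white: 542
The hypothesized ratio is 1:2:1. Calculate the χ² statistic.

The 1:2:1 ratio has 4 parts, so with N = 2185 the expected counts are:
  black: 2185 × 1/4 = 546.25
  blue: 2185 × 2/4 = 1092.5
  white: 2185 × 1/4 = 546.25
χ² = Σ (O − E)² / E
  black: (495 − 546.25)² / 546.25 = 4.8084
  blue: (1148 − 1092.5)² / 1092.5 = 2.8195
  white: (542 − 546.25)² / 546.25 = 0.0331
χ² = 4.8084 + 2.8195 + 0.0331 = 7.661

7.661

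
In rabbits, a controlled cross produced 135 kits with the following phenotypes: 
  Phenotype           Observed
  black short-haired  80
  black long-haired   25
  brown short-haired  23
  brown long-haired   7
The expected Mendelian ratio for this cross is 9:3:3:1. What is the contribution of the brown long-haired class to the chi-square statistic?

Total ratio parts = 16. Expected numbers out of 135:
  black short-haired: 135 × 9/16 = 75.9375
  black long-haired: 135 × 3/16 = 25.3125
  brown short-haired: 135 × 3/16 = 25.3125
  brown long-haired: 135 × 1/16 = 8.4375
Contribution of brown long-haired: (7 − 8.4375)² / 8.4375 = 0.2449

0.245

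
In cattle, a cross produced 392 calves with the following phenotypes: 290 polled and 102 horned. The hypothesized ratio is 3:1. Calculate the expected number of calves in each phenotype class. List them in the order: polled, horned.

294, 98

Total ratio parts = 4. Expected numbers out of 392:
  polled: 392 × 3/4 = 294
  horned: 392 × 1/4 = 98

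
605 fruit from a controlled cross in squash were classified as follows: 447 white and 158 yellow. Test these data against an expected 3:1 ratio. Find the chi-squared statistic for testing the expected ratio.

0.402

Expected counts for N = 605 under a 3:1 ratio (total parts = 4):
  white: 605 × 3/4 = 453.75
  yellow: 605 × 1/4 = 151.25
χ² = Σ (O − E)² / E
  white: (447 − 453.75)² / 453.75 = 0.1004
  yellow: (158 − 151.25)² / 151.25 = 0.3012
χ² = 0.1004 + 0.3012 = 0.4016 ≈ 0.402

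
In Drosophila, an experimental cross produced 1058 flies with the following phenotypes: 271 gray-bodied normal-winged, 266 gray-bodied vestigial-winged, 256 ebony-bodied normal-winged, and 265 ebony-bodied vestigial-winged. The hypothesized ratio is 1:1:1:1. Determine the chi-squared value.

Expected counts for N = 1058 under a 1:1:1:1 ratio (total parts = 4):
  gray-bodied normal-winged: 1058 × 1/4 = 264.5
  gray-bodied vestigial-winged: 1058 × 1/4 = 264.5
  ebony-bodied normal-winged: 1058 × 1/4 = 264.5
  ebony-bodied vestigial-winged: 1058 × 1/4 = 264.5
χ² = Σ (O − E)² / E
  gray-bodied normal-winged: (271 − 264.5)² / 264.5 = 0.1597
  gray-bodied vestigial-winged: (266 − 264.5)² / 264.5 = 0.0085
  ebony-bodied normal-winged: (256 − 264.5)² / 264.5 = 0.2732
  ebony-bodied vestigial-winged: (265 − 264.5)² / 264.5 = 0.0009
χ² = 0.1597 + 0.0085 + 0.2732 + 0.0009 = 0.4423 ≈ 0.442

0.442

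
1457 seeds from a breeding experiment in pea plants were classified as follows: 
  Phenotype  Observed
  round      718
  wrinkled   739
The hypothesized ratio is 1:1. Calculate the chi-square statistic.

0.303

Under the 1:1 hypothesis (Σ ratio = 2, N = 1457):
  round: 1457 × 1/2 = 728.5
  wrinkled: 1457 × 1/2 = 728.5
χ² = Σ (O − E)² / E
  round: (718 − 728.5)² / 728.5 = 0.1513
  wrinkled: (739 − 728.5)² / 728.5 = 0.1513
χ² = 0.1513 + 0.1513 = 0.3026 ≈ 0.303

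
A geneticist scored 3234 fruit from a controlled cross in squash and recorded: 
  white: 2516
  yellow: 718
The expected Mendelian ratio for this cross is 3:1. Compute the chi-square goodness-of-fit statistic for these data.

13.507

Expected counts for N = 3234 under a 3:1 ratio (total parts = 4):
  white: 3234 × 3/4 = 2425.5
  yellow: 3234 × 1/4 = 808.5
χ² = Σ (O − E)² / E
  white: (2516 − 2425.5)² / 2425.5 = 3.3767
  yellow: (718 − 808.5)² / 808.5 = 10.1302
χ² = 3.3767 + 10.1302 = 13.5069 ≈ 13.507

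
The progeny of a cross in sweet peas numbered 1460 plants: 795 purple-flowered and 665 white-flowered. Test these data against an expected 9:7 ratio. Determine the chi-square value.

1.918

Total ratio parts = 16. Expected numbers out of 1460:
  purple-flowered: 1460 × 9/16 = 821.25
  white-flowered: 1460 × 7/16 = 638.75
χ² = Σ (O − E)² / E
  purple-flowered: (795 − 821.25)² / 821.25 = 0.8390
  white-flowered: (665 − 638.75)² / 638.75 = 1.0788
χ² = 0.8390 + 1.0788 = 1.9178 ≈ 1.918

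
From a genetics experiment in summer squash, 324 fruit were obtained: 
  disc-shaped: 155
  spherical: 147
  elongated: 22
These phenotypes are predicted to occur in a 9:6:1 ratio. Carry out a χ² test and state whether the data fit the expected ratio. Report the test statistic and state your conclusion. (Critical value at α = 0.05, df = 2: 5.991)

Expected counts for N = 324 under a 9:6:1 ratio (total parts = 16):
  disc-shaped: 324 × 9/16 = 182.25
  spherical: 324 × 6/16 = 121.5
  elongated: 324 × 1/16 = 20.25
χ² = Σ (O − E)² / E
  disc-shaped: (155 − 182.25)² / 182.25 = 4.0744
  spherical: (147 − 121.5)² / 121.5 = 5.3519
  elongated: (22 − 20.25)² / 20.25 = 0.1512
χ² = 4.0744 + 5.3519 + 0.1512 = 9.5775 ≈ 9.578
Degrees of freedom = 3 − 1 = 2; critical value at α = 0.05 is 5.991.
Since 9.578 > 5.991, we reject the null hypothesis — the data do not fit the 9:6:1 ratio.

9.578; not consistent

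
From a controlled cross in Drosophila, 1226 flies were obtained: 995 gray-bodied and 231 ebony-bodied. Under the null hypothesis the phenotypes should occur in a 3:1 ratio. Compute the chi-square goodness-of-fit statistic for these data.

The 3:1 ratio has 4 parts, so with N = 1226 the expected counts are:
  gray-bodied: 1226 × 3/4 = 919.5
  ebony-bodied: 1226 × 1/4 = 306.5
χ² = Σ (O − E)² / E
  gray-bodied: (995 − 919.5)² / 919.5 = 6.1993
  ebony-bodied: (231 − 306.5)² / 306.5 = 18.5979
χ² = 6.1993 + 18.5979 = 24.7972 ≈ 24.797

24.797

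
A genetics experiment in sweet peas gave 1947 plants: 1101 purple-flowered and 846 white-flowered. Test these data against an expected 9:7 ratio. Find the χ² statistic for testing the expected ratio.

0.071

The 9:7 ratio has 16 parts, so with N = 1947 the expected counts are:
  purple-flowered: 1947 × 9/16 = 1095.1875
  white-flowered: 1947 × 7/16 = 851.8125
χ² = Σ (O − E)² / E
  purple-flowered: (1101 − 1095.1875)² / 1095.1875 = 0.0308
  white-flowered: (846 − 851.8125)² / 851.8125 = 0.0397
χ² = 0.0308 + 0.0397 = 0.0705 ≈ 0.071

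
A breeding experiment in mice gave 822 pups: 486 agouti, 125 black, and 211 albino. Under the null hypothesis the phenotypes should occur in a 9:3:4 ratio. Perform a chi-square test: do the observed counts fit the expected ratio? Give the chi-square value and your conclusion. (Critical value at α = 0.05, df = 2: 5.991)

6.858; not consistent

Expected counts for N = 822 under a 9:3:4 ratio (total parts = 16):
  agouti: 822 × 9/16 = 462.375
  black: 822 × 3/16 = 154.125
  albino: 822 × 4/16 = 205.5
χ² = Σ (O − E)² / E
  agouti: (486 − 462.375)² / 462.375 = 1.2071
  black: (125 − 154.125)² / 154.125 = 5.5038
  albino: (211 − 205.5)² / 205.5 = 0.1472
χ² = 1.2071 + 5.5038 + 0.1472 = 6.8581 ≈ 6.858
Degrees of freedom = 3 − 1 = 2; critical value at α = 0.05 is 5.991.
Since 6.858 > 5.991, we reject the null hypothesis — the data do not fit the 9:3:4 ratio.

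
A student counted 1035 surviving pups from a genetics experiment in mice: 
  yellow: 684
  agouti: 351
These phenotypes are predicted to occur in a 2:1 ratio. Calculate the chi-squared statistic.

0.157

Expected counts for N = 1035 under a 2:1 ratio (total parts = 3):
  yellow: 1035 × 2/3 = 690
  agouti: 1035 × 1/3 = 345
χ² = Σ (O − E)² / E
  yellow: (684 − 690)² / 690 = 0.0522
  agouti: (351 − 345)² / 345 = 0.1043
χ² = 0.0522 + 0.1043 = 0.1565 ≈ 0.157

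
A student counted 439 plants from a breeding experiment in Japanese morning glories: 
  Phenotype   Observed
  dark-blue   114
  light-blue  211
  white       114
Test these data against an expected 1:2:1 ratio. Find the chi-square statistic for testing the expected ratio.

0.658

Expected counts for N = 439 under a 1:2:1 ratio (total parts = 4):
  dark-blue: 439 × 1/4 = 109.75
  light-blue: 439 × 2/4 = 219.5
  white: 439 × 1/4 = 109.75
χ² = Σ (O − E)² / E
  dark-blue: (114 − 109.75)² / 109.75 = 0.1646
  light-blue: (211 − 219.5)² / 219.5 = 0.3292
  white: (114 − 109.75)² / 109.75 = 0.1646
χ² = 0.1646 + 0.3292 + 0.1646 = 0.6584 ≈ 0.658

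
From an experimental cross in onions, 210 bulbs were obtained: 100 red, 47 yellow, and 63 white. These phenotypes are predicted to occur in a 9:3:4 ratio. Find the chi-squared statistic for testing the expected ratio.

6.358

Total ratio parts = 16. Expected numbers out of 210:
  red: 210 × 9/16 = 118.125
  yellow: 210 × 3/16 = 39.375
  white: 210 × 4/16 = 52.5
χ² = Σ (O − E)² / E
  red: (100 − 118.125)² / 118.125 = 2.7811
  yellow: (47 − 39.375)² / 39.375 = 1.4766
  white: (63 − 52.5)² / 52.5 = 2.1000
χ² = 2.7811 + 1.4766 + 2.1000 = 6.3577 ≈ 6.358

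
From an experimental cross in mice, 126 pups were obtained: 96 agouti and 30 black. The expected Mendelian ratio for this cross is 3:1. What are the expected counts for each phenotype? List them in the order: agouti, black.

Total ratio parts = 4. Expected numbers out of 126:
  agouti: 126 × 3/4 = 94.5
  black: 126 × 1/4 = 31.5

94.5, 31.5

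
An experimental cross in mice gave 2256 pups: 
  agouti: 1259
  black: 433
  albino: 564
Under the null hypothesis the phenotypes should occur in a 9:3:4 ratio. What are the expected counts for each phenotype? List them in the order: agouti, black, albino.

1269, 423, 564

Total ratio parts = 16. Expected numbers out of 2256:
  agouti: 2256 × 9/16 = 1269
  black: 2256 × 3/16 = 423
  albino: 2256 × 4/16 = 564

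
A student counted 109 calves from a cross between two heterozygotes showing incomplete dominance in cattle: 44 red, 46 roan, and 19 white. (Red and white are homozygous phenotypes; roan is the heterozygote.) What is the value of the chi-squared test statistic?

With incomplete dominance, a heterozygote × heterozygote cross gives a 1:2:1 phenotypic ratio.
Total ratio parts = 4. Expected numbers out of 109:
  red: 109 × 1/4 = 27.25
  roan: 109 × 2/4 = 54.5
  white: 109 × 1/4 = 27.25
χ² = Σ (O − E)² / E
  red: (44 − 27.25)² / 27.25 = 10.2959
  roan: (46 − 54.5)² / 54.5 = 1.3257
  white: (19 − 27.25)² / 27.25 = 2.4977
χ² = 10.2959 + 1.3257 + 2.4977 = 14.1193 ≈ 14.119

14.119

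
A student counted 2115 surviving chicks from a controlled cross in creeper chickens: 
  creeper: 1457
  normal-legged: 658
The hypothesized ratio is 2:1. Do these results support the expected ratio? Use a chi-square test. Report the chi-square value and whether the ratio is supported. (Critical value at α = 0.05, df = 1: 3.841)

4.700; not consistent

The 2:1 ratio has 3 parts, so with N = 2115 the expected counts are:
  creeper: 2115 × 2/3 = 1410
  normal-legged: 2115 × 1/3 = 705
χ² = Σ (O − E)² / E
  creeper: (1457 − 1410)² / 1410 = 1.5667
  normal-legged: (658 − 705)² / 705 = 3.1333
χ² = 1.5667 + 3.1333 = 4.700
Degrees of freedom = 2 − 1 = 1; critical value at α = 0.05 is 3.841.
Since 4.700 > 3.841, we reject the null hypothesis — the data do not fit the 2:1 ratio.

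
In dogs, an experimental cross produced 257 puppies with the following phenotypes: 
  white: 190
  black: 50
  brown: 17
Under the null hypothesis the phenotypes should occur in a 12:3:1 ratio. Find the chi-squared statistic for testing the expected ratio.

Under the 12:3:1 hypothesis (Σ ratio = 16, N = 257):
  white: 257 × 12/16 = 192.75
  black: 257 × 3/16 = 48.1875
  brown: 257 × 1/16 = 16.0625
χ² = Σ (O − E)² / E
  white: (190 − 192.75)² / 192.75 = 0.0392
  black: (50 − 48.1875)² / 48.1875 = 0.0682
  brown: (17 − 16.0625)² / 16.0625 = 0.0547
χ² = 0.0392 + 0.0682 + 0.0547 = 0.1621 ≈ 0.162

0.162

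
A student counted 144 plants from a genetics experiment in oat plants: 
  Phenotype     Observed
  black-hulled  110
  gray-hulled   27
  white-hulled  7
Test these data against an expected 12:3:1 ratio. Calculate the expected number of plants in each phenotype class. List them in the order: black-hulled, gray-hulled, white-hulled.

Under the 12:3:1 hypothesis (Σ ratio = 16, N = 144):
  black-hulled: 144 × 12/16 = 108
  gray-hulled: 144 × 3/16 = 27
  white-hulled: 144 × 1/16 = 9

108, 27, 9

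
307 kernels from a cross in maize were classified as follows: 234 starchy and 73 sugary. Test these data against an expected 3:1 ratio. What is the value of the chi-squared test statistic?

The 3:1 ratio has 4 parts, so with N = 307 the expected counts are:
  starchy: 307 × 3/4 = 230.25
  sugary: 307 × 1/4 = 76.75
χ² = Σ (O − E)² / E
  starchy: (234 − 230.25)² / 230.25 = 0.0611
  sugary: (73 − 76.75)² / 76.75 = 0.1832
χ² = 0.0611 + 0.1832 = 0.2443 ≈ 0.244

0.244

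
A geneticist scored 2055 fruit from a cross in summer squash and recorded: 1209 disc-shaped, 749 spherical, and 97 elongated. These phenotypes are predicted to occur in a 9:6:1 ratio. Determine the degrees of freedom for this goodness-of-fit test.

2

A goodness-of-fit test with 3 phenotype classes has df = 3 − 1 = 2.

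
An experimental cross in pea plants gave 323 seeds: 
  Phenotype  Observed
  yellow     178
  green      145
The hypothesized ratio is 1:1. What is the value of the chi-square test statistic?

Total ratio parts = 2. Expected numbers out of 323:
  yellow: 323 × 1/2 = 161.5
  green: 323 × 1/2 = 161.5
χ² = Σ (O − E)² / E
  yellow: (178 − 161.5)² / 161.5 = 1.6858
  green: (145 − 161.5)² / 161.5 = 1.6858
χ² = 1.6858 + 1.6858 = 3.3716 ≈ 3.372

3.372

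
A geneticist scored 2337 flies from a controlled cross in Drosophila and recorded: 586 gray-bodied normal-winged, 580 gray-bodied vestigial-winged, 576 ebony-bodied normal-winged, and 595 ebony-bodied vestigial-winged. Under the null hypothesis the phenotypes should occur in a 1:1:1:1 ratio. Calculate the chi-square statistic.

Expected counts for N = 2337 under a 1:1:1:1 ratio (total parts = 4):
  gray-bodied normal-winged: 2337 × 1/4 = 584.25
  gray-bodied vestigial-winged: 2337 × 1/4 = 584.25
  ebony-bodied normal-winged: 2337 × 1/4 = 584.25
  ebony-bodied vestigial-winged: 2337 × 1/4 = 584.25
χ² = Σ (O − E)² / E
  gray-bodied normal-winged: (586 − 584.25)² / 584.25 = 0.0052
  gray-bodied vestigial-winged: (580 − 584.25)² / 584.25 = 0.0309
  ebony-bodied normal-winged: (576 − 584.25)² / 584.25 = 0.1165
  ebony-bodied vestigial-winged: (595 − 584.25)² / 584.25 = 0.1978
χ² = 0.0052 + 0.0309 + 0.1165 + 0.1978 = 0.3504 ≈ 0.350

0.350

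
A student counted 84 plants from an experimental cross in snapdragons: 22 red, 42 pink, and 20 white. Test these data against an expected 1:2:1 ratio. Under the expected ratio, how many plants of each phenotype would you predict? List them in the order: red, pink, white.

21, 42, 21

Expected counts for N = 84 under a 1:2:1 ratio (total parts = 4):
  red: 84 × 1/4 = 21
  pink: 84 × 2/4 = 42
  white: 84 × 1/4 = 21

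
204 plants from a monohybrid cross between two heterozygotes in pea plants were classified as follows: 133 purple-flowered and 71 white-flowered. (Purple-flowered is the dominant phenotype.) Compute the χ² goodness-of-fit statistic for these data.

10.458

For a monohybrid cross between heterozygotes with complete dominance, the expected phenotypic ratio is 3:1.
Expected counts for N = 204 under a 3:1 ratio (total parts = 4):
  purple-flowered: 204 × 3/4 = 153
  white-flowered: 204 × 1/4 = 51
χ² = Σ (O − E)² / E
  purple-flowered: (133 − 153)² / 153 = 2.6144
  white-flowered: (71 − 51)² / 51 = 7.8431
χ² = 2.6144 + 7.8431 = 10.4575 ≈ 10.458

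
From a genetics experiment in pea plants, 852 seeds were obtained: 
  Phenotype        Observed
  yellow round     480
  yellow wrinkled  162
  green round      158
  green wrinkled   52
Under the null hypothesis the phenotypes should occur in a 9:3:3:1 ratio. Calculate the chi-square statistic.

The 9:3:3:1 ratio has 16 parts, so with N = 852 the expected counts are:
  yellow round: 852 × 9/16 = 479.25
  yellow wrinkled: 852 × 3/16 = 159.75
  green round: 852 × 3/16 = 159.75
  green wrinkled: 852 × 1/16 = 53.25
χ² = Σ (O − E)² / E
  yellow round: (480 − 479.25)² / 479.25 = 0.0012
  yellow wrinkled: (162 − 159.75)² / 159.75 = 0.0317
  green round: (158 − 159.75)² / 159.75 = 0.0192
  green wrinkled: (52 − 53.25)² / 53.25 = 0.0293
χ² = 0.0012 + 0.0317 + 0.0192 + 0.0293 = 0.0814 ≈ 0.081

0.081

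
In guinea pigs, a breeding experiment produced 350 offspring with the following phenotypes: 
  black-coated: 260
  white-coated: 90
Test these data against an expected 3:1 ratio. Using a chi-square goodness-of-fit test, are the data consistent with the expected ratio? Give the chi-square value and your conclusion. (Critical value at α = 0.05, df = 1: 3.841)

0.095; consistent

Under the 3:1 hypothesis (Σ ratio = 4, N = 350):
  black-coated: 350 × 3/4 = 262.5
  white-coated: 350 × 1/4 = 87.5
χ² = Σ (O − E)² / E
  black-coated: (260 − 262.5)² / 262.5 = 0.0238
  white-coated: (90 − 87.5)² / 87.5 = 0.0714
χ² = 0.0238 + 0.0714 = 0.0952 ≈ 0.095
Degrees of freedom = 2 − 1 = 1; critical value at α = 0.05 is 3.841.
Since 0.095 < 3.841, we fail to reject the null hypothesis — the data are consistent with the 3:1 ratio.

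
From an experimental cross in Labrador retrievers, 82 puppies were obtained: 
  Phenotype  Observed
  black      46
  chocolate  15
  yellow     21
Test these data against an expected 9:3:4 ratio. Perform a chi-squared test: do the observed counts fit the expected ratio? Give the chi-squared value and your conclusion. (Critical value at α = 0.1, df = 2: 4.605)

0.022; consistent

Expected counts for N = 82 under a 9:3:4 ratio (total parts = 16):
  black: 82 × 9/16 = 46.125
  chocolate: 82 × 3/16 = 15.375
  yellow: 82 × 4/16 = 20.5
χ² = Σ (O − E)² / E
  black: (46 − 46.125)² / 46.125 = 0.0003
  chocolate: (15 − 15.375)² / 15.375 = 0.0091
  yellow: (21 − 20.5)² / 20.5 = 0.0122
χ² = 0.0003 + 0.0091 + 0.0122 = 0.0216 ≈ 0.022
Degrees of freedom = 3 − 1 = 2; critical value at α = 0.1 is 4.605.
Since 0.022 < 4.605, we fail to reject the null hypothesis — the data are consistent with the 9:3:4 ratio.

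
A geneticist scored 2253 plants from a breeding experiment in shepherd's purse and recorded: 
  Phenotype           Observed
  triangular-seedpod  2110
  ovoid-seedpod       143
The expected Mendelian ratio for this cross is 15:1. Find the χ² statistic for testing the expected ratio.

0.036

The 15:1 ratio has 16 parts, so with N = 2253 the expected counts are:
  triangular-seedpod: 2253 × 15/16 = 2112.1875
  ovoid-seedpod: 2253 × 1/16 = 140.8125
χ² = Σ (O − E)² / E
  triangular-seedpod: (2110 − 2112.1875)² / 2112.1875 = 0.0023
  ovoid-seedpod: (143 − 140.8125)² / 140.8125 = 0.0340
χ² = 0.0023 + 0.0340 = 0.0363 ≈ 0.036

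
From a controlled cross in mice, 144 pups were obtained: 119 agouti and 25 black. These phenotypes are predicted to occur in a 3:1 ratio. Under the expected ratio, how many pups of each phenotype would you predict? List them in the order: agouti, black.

Expected counts for N = 144 under a 3:1 ratio (total parts = 4):
  agouti: 144 × 3/4 = 108
  black: 144 × 1/4 = 36

108, 36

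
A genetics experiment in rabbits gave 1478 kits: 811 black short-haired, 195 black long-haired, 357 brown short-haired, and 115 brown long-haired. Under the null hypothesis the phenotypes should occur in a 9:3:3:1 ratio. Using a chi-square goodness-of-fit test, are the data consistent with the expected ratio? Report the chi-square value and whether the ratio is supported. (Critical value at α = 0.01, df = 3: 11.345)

Expected counts for N = 1478 under a 9:3:3:1 ratio (total parts = 16):
  black short-haired: 1478 × 9/16 = 831.375
  black long-haired: 1478 × 3/16 = 277.125
  brown short-haired: 1478 × 3/16 = 277.125
  brown long-haired: 1478 × 1/16 = 92.375
χ² = Σ (O − E)² / E
  black short-haired: (811 − 831.375)² / 831.375 = 0.4993
  black long-haired: (195 − 277.125)² / 277.125 = 24.3374
  brown short-haired: (357 − 277.125)² / 277.125 = 23.0222
  brown long-haired: (115 − 92.375)² / 92.375 = 5.5414
χ² = 0.4993 + 24.3374 + 23.0222 + 5.5414 = 53.4003 ≈ 53.400
Degrees of freedom = 4 − 1 = 3; critical value at α = 0.01 is 11.345.
Since 53.400 > 11.345, we reject the null hypothesis — the data do not fit the 9:3:3:1 ratio.

53.400; not consistent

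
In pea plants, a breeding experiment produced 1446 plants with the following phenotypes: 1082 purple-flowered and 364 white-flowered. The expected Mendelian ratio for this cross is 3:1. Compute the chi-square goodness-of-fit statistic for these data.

Expected counts for N = 1446 under a 3:1 ratio (total parts = 4):
  purple-flowered: 1446 × 3/4 = 1084.5
  white-flowered: 1446 × 1/4 = 361.5
χ² = Σ (O − E)² / E
  purple-flowered: (1082 − 1084.5)² / 1084.5 = 0.0058
  white-flowered: (364 − 361.5)² / 361.5 = 0.0173
χ² = 0.0058 + 0.0173 = 0.0231 ≈ 0.023

0.023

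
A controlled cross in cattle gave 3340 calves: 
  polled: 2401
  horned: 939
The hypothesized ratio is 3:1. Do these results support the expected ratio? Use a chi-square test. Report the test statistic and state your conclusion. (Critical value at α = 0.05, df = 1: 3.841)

Expected counts for N = 3340 under a 3:1 ratio (total parts = 4):
  polled: 3340 × 3/4 = 2505
  horned: 3340 × 1/4 = 835
χ² = Σ (O − E)² / E
  polled: (2401 − 2505)² / 2505 = 4.3178
  horned: (939 − 835)² / 835 = 12.9533
χ² = 4.3178 + 12.9533 = 17.2711 ≈ 17.271
Degrees of freedom = 2 − 1 = 1; critical value at α = 0.05 is 3.841.
Since 17.271 > 3.841, we reject the null hypothesis — the data do not fit the 3:1 ratio.

17.271; not consistent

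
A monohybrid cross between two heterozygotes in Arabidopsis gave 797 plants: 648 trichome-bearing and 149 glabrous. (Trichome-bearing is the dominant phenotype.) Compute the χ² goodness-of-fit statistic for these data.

16.897

For a monohybrid cross between heterozygotes with complete dominance, the expected phenotypic ratio is 3:1.
The 3:1 ratio has 4 parts, so with N = 797 the expected counts are:
  trichome-bearing: 797 × 3/4 = 597.75
  glabrous: 797 × 1/4 = 199.25
χ² = Σ (O − E)² / E
  trichome-bearing: (648 − 597.75)² / 597.75 = 4.2243
  glabrous: (149 − 199.25)² / 199.25 = 12.6728
χ² = 4.2243 + 12.6728 = 16.8971 ≈ 16.897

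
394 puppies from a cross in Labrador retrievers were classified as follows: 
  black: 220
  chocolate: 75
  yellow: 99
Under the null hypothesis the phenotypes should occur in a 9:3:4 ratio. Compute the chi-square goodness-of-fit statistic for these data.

Expected counts for N = 394 under a 9:3:4 ratio (total parts = 16):
  black: 394 × 9/16 = 221.625
  chocolate: 394 × 3/16 = 73.875
  yellow: 394 × 4/16 = 98.5
χ² = Σ (O − E)² / E
  black: (220 − 221.625)² / 221.625 = 0.0119
  chocolate: (75 − 73.875)² / 73.875 = 0.0171
  yellow: (99 − 98.5)² / 98.5 = 0.0025
χ² = 0.0119 + 0.0171 + 0.0025 = 0.0315 ≈ 0.032

0.032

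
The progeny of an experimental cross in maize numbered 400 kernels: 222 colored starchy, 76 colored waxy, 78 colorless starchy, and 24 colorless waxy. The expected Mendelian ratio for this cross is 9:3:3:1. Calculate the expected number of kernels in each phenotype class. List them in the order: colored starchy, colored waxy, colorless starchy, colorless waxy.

Expected counts for N = 400 under a 9:3:3:1 ratio (total parts = 16):
  colored starchy: 400 × 9/16 = 225
  colored waxy: 400 × 3/16 = 75
  colorless starchy: 400 × 3/16 = 75
  colorless waxy: 400 × 1/16 = 25

225, 75, 75, 25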